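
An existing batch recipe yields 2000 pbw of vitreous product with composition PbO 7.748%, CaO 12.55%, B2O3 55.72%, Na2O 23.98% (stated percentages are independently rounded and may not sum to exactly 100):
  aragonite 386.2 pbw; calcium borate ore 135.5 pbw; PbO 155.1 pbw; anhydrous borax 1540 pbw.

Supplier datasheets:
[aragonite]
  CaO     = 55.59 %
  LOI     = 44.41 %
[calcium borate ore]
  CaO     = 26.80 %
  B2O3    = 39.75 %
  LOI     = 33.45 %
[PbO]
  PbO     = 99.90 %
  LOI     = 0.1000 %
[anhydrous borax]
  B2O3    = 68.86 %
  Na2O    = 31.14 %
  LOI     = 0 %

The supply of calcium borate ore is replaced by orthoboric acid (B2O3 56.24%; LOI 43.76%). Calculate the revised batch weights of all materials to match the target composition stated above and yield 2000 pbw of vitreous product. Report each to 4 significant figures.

Each numeric step holds full precision end to end. The intermediate values are displayed (rounded to 4 significant figures) on the page. Every reported number takes a single rounding; the derived quantities (ignition loss, the totals, four oxide percentages, the yield, glass mass) are computed in full precision using the weight values per 2000 pbw of glass, exactly as shown in question or answer.
Target oxide masses per 2000 pbw vitreous product:
  PbO: 7.748% × 2000 = 155.0 pbw
  CaO: 12.55% × 2000 = 251.0 pbw
  B2O3: 55.72% × 2000 = 1114 pbw
  Na2O: 23.98% × 2000 = 479.6 pbw
Sums-versus-targets review from the weights as reported, for the quoted basis mass (summed amounts equal target values inside rounding margins):
  PbO: 155.1·0.9990 = 154.9 pbw (target 155.0 pbw)
  CaO: 451.5·0.5559 = 251.0 pbw (target 251.0 pbw)
  B2O3: 95.77·0.5624 + 1540·0.6886 = 1114 pbw (target 1114 pbw)
  Na2O: 1540·0.3114 = 479.6 pbw (target 479.6 pbw)
Glass-mass bookkeeping: Σ batch − LOI loss = 2000 pbw (the Σ of target masses is 2000 pbw; versus the stated basis of 2000 pbw — gaps are rounding artifacts).
Batch grand total — Σ batch = 2242 pbw; ignition loss, Σ(batch × LOI) = 242.6 pbw; yield = glass ÷ total batch = 89.18%.

Revised batch per 2000 pbw vitreous product:
  aragonite: 451.5 pbw
  orthoboric acid: 95.77 pbw
  PbO: 155.1 pbw
  anhydrous borax: 1540 pbw
Total batch = 2242 pbw; LOI loss = 242.6 pbw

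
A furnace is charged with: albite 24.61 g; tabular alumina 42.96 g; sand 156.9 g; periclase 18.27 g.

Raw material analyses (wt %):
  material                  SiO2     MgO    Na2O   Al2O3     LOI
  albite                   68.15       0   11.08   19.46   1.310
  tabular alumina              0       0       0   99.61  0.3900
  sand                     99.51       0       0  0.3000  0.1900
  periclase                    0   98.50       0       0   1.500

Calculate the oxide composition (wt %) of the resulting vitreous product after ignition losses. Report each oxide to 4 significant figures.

Each numeric step maintains full precision through every step; intermediates are shown rounded to 4 significant digits across the worked steps; exactly one rounding is applied to each reported number — all derived quantities are recomputed starting from the weights on 241.7 g of glass at exact precision (net glass mass, ignition loss, the four compositions, the totals, the yield), as given in the problem or answer text.
What the batch supplies per oxide:
  SiO2: 24.61·0.6815 + 156.9·0.9951 = 172.9 g
  MgO: 18.27·0.9850 = 18.00 g
  Na2O: 24.61·0.1108 = 2.727 g
  Al2O3: 24.61·0.1946 + 42.96·0.9961 + 156.9·0.003000 = 48.05 g
LOI: 24.61·0.01310 + 42.96·0.003900 + 156.9·0.001900 + 18.27·0.01500 = 1.062 g
Glass = total batch minus LOI = 242.7 − 1.062 = 241.7 g (consistent with Σ oxide mass)
percent share: oxide ÷ glass, ×100

Glass mass = 241.7 g (batch 242.7 − LOI 1.062).
Composition: SiO2 71.54%, MgO 7.446%, Na2O 1.128%, Al2O3 19.88%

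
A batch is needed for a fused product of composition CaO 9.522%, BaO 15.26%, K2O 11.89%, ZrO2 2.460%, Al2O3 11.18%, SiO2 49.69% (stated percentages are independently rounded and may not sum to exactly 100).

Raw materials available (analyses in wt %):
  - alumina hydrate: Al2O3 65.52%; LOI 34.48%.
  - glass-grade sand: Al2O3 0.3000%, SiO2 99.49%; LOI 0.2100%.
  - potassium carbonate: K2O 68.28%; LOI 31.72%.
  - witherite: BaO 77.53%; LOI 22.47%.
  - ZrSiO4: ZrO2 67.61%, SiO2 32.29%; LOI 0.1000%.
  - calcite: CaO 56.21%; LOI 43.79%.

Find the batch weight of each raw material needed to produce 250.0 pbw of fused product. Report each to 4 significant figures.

Batch per 250.0 pbw fused product:
  alumina hydrate: 42.10 pbw
  glass-grade sand: 121.9 pbw
  potassium carbonate: 43.53 pbw
  witherite: 49.21 pbw
  ZrSiO4: 9.096 pbw
  calcite: 42.35 pbw
Total batch = 308.2 pbw; LOI loss = 58.19 pbw; yield = 81.12%

The working math maintains full float precision through every step — working values are shown rounded to four significant figures in the printout. Exactly one rounding lands on every reported figure; derived quantities (net glass mass, totals, yield, LOI, six oxide percentages) are rebuilt at full precision starting from the weights per 250.0 pbw of glass as written in the problem or the answer.
Oxide mass targets, per 250.0 pbw fused product:
  CaO: 9.522% × 250.0 = 23.80 pbw
  BaO: 15.26% × 250.0 = 38.15 pbw
  K2O: 11.89% × 250.0 = 29.72 pbw
  ZrO2: 2.460% × 250.0 = 6.150 pbw
  Al2O3: 11.18% × 250.0 = 27.95 pbw
  SiO2: 49.69% × 250.0 = 124.2 pbw
A balance pass over the oxides, given the weights on record, against the basis in use (summed amounts equal target values given rounding of the digits):
  CaO: 42.35·0.5621 = 23.80 pbw (target 23.80 pbw)
  BaO: 49.21·0.7753 = 38.15 pbw (target 38.15 pbw)
  K2O: 43.53·0.6828 = 29.72 pbw (target 29.72 pbw)
  ZrO2: 9.096·0.6761 = 6.150 pbw (target 6.150 pbw)
  Al2O3: 42.10·0.6552 + 121.9·0.003000 = 27.95 pbw (target 27.95 pbw)
  SiO2: 121.9·0.9949 + 9.096·0.3229 = 124.2 pbw (target 124.2 pbw)
Auditing the glass mass value: total batch − LOI = 250.0 pbw (the Σ of target masses is 250.0 pbw; basis as stated: 250.0 pbw — a pure rounding effect).
Summing the batch: Σ batch = 308.2 pbw; ignition loss, Σ(batch × LOI) = 58.19 pbw; glass ÷ batch gives a yield of 81.12%.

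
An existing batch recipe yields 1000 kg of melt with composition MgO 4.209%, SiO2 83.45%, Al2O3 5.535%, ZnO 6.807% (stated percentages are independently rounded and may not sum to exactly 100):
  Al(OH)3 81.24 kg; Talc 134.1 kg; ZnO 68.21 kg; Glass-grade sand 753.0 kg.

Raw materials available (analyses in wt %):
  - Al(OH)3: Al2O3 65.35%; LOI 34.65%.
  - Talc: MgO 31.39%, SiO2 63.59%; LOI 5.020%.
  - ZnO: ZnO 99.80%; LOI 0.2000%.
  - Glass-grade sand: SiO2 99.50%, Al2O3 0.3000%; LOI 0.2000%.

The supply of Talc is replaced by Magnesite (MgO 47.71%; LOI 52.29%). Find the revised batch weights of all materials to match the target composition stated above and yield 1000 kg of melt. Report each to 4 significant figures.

Revised batch per 1000 kg melt:
  Al(OH)3: 80.85 kg
  Magnesite: 88.22 kg
  ZnO: 68.21 kg
  Glass-grade sand: 838.7 kg
Total batch = 1076 kg; LOI loss = 75.96 kg

All arithmetic carries full float precision in every operation; in-progress results appear (rounded to 4 significant digits) between the steps. A single rounding completes each reported figure — all derived quantities, which include yield, glass mass, LOI, the totals, the four compositions, are re-derived at full float precision, exactly as printed in question or answer, using the weight values for 1000 kg of glass.
Oxide mass targets, per 1000 kg melt:
  MgO: 4.209% × 1000 = 42.09 kg
  SiO2: 83.45% × 1000 = 834.5 kg
  Al2O3: 5.535% × 1000 = 55.35 kg
  ZnO: 6.807% × 1000 = 68.07 kg
Mass-balance tally per oxide per the reported batch figures, relative to the basis at hand (oxide sums agree with the targets modulo rounding of the values):
  MgO: 88.22·0.4771 = 42.09 kg (target 42.09 kg)
  SiO2: 838.7·0.9950 = 834.5 kg (target 834.5 kg)
  Al2O3: 80.85·0.6535 + 838.7·0.003000 = 55.35 kg (target 55.35 kg)
  ZnO: 68.21·0.9980 = 68.07 kg (target 68.07 kg)
Consistency of the glass mass: whole batch net of LOI = 1000 kg (targets for the oxides total 1000 kg; against the stated basis, 1000 kg — deltas are rounding alone).
Whole-batch sum: Σ batch = 1076 kg; ignition loss, Σ(batch × LOI) = 75.96 kg; the yield ratio, glass ÷ batch: 92.94%.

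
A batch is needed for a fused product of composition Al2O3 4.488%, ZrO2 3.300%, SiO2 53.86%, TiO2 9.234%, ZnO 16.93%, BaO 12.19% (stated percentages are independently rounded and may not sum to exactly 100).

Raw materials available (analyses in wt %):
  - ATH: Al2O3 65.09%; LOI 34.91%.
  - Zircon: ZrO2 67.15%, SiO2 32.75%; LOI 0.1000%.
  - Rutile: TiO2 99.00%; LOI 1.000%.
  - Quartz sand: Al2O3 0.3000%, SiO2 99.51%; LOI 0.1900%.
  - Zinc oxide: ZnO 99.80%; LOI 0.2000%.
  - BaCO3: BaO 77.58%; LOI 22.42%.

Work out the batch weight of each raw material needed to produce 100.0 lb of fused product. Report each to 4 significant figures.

Intermediates are printed, with 4-significant-figure rounding, as written — all arithmetic keeps exact precision through every step. Exactly one rounding lands on each reported value. All derived quantities (six oxide percentages, totals, net glass mass, LOI, the yield) are re-derived using the weight values on 100.0 lb of glass in full precision, as written in either problem or answer.
Oxide-by-oxide targets in 100.0 lb fused product:
  Al2O3: 4.488% × 100.0 = 4.488 lb
  ZrO2: 3.300% × 100.0 = 3.300 lb
  SiO2: 53.86% × 100.0 = 53.86 lb
  TiO2: 9.234% × 100.0 = 9.234 lb
  ZnO: 16.93% × 100.0 = 16.93 lb
  BaO: 12.19% × 100.0 = 12.19 lb
Sums-versus-targets review on the weights just shown, against the basis in use (target by target, the sums agree exact up to rounding of places):
  Al2O3: 6.653·0.6509 + 52.51·0.003000 = 4.488 lb (target 4.488 lb)
  ZrO2: 4.914·0.6715 = 3.300 lb (target 3.300 lb)
  SiO2: 4.914·0.3275 + 52.51·0.9951 = 53.86 lb (target 53.86 lb)
  TiO2: 9.327·0.9900 = 9.234 lb (target 9.234 lb)
  ZnO: 16.96·0.9980 = 16.93 lb (target 16.93 lb)
  BaO: 15.71·0.7758 = 12.19 lb (target 12.19 lb)
Mass balance on the glass: total batch − LOI = 100.0 lb (oxide target masses add up to 100.0 lb; basis as stated: 100.0 lb — rounding explains the deltas).
Summing the batch: Σ batch = 106.1 lb; loss to ignition Σ batch·LOI = 6.077 lb; as yield: glass ÷ batch → 94.27%.

Batch per 100.0 lb fused product:
  ATH: 6.653 lb
  Zircon: 4.914 lb
  Rutile: 9.327 lb
  Quartz sand: 52.51 lb
  Zinc oxide: 16.96 lb
  BaCO3: 15.71 lb
Total batch = 106.1 lb; LOI loss = 6.077 lb; yield = 94.27%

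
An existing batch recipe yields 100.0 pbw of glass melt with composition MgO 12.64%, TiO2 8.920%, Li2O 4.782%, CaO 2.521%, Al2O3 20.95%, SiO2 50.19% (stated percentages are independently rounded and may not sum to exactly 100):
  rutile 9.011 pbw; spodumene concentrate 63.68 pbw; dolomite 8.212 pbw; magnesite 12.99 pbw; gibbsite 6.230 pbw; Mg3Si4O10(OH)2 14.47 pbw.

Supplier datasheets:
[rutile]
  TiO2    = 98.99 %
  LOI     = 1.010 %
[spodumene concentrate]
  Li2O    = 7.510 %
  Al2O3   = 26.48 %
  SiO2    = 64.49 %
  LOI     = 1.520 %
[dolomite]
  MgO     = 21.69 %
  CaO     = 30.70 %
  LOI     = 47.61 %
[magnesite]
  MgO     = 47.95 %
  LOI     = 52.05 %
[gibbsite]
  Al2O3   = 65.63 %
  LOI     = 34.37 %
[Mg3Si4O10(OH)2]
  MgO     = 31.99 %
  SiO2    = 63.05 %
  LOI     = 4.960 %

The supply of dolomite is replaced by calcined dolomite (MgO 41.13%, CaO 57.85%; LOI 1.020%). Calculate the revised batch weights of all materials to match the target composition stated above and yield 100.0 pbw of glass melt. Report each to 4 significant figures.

Revised batch per 100.0 pbw glass melt:
  rutile: 9.011 pbw
  spodumene concentrate: 63.68 pbw
  calcined dolomite: 4.358 pbw
  magnesite: 12.97 pbw
  gibbsite: 6.230 pbw
  Mg3Si4O10(OH)2: 14.47 pbw
Total batch = 110.7 pbw; LOI loss = 10.71 pbw

Each numeric step runs at full float precision through every step — intermediates are displayed (rounded to four significant figures) when written out. Every reported value is rounded exactly once — all derived quantities (glass mass, totals, six oxide percentages, ignition loss, yield) are carried starting from the weights at 100.0 pbw of glass at full float precision as written in question or answer.
The oxide mass targets at 100.0 pbw glass melt:
  MgO: 12.64% × 100.0 = 12.64 pbw
  TiO2: 8.920% × 100.0 = 8.920 pbw
  Li2O: 4.782% × 100.0 = 4.782 pbw
  CaO: 2.521% × 100.0 = 2.521 pbw
  Al2O3: 20.95% × 100.0 = 20.95 pbw
  SiO2: 50.19% × 100.0 = 50.19 pbw
Verifying the oxide balance working from each reported weight, against the basis in use (target by target, the sums agree net of answer rounding effects):
  MgO: 4.358·0.4113 + 12.97·0.4795 + 14.47·0.3199 = 12.64 pbw (target 12.64 pbw)
  TiO2: 9.011·0.9899 = 8.920 pbw (target 8.920 pbw)
  Li2O: 63.68·0.07510 = 4.782 pbw (target 4.782 pbw)
  CaO: 4.358·0.5785 = 2.521 pbw (target 2.521 pbw)
  Al2O3: 63.68·0.2648 + 6.230·0.6563 = 20.95 pbw (target 20.95 pbw)
  SiO2: 63.68·0.6449 + 14.47·0.6305 = 50.19 pbw (target 50.19 pbw)
The glass-mass cross-check: net batch after ignition = 100.0 pbw (per-oxide target masses sum to 100.0 pbw; basis as stated: 100.0 pbw — a pure rounding effect).
Adding the batch up: Σ batch = 110.7 pbw; LOI removed, Σ of batch·LOI: 10.71 pbw; as yield: glass ÷ batch → 90.32%.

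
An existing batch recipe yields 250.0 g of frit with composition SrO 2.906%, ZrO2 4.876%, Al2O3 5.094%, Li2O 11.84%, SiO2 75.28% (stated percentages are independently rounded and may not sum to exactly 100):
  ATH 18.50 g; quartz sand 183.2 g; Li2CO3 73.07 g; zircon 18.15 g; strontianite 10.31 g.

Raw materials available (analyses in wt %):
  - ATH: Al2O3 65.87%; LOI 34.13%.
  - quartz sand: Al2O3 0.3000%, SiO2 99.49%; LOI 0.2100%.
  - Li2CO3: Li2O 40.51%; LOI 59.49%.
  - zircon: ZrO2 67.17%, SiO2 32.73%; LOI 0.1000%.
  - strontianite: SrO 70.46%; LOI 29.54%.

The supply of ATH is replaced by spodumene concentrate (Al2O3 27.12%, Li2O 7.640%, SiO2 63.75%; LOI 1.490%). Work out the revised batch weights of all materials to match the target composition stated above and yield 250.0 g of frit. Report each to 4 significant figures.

Revised batch per 250.0 g frit:
  spodumene concentrate: 45.25 g
  quartz sand: 154.2 g
  Li2CO3: 64.53 g
  zircon: 18.15 g
  strontianite: 10.31 g
Total batch = 292.4 g; LOI loss = 42.45 g

Rounding to 4 significant figures applies to each working value as shown. All internal work maintains full float precision at each step; every reported result takes just one rounding. Derived quantities are re-derived at exact precision (net glass mass, LOI, the five compositions, the yield, the totals) using the weight values at 250.0 g of glass, exactly as shown in problem or answer.
Per-oxide target masses for 250.0 g frit:
  SrO: 2.906% × 250.0 = 7.265 g
  ZrO2: 4.876% × 250.0 = 12.19 g
  Al2O3: 5.094% × 250.0 = 12.74 g
  Li2O: 11.84% × 250.0 = 29.60 g
  SiO2: 75.28% × 250.0 = 188.2 g
Oxide-by-oxide audit on the weights just shown, at the basis given (sums match the target masses inside rounding margins):
  SrO: 10.31·0.7046 = 7.264 g (target 7.265 g)
  ZrO2: 18.15·0.6717 = 12.19 g (target 12.19 g)
  Al2O3: 45.25·0.2712 + 154.2·0.003000 = 12.73 g (target 12.74 g)
  Li2O: 45.25·0.07640 + 64.53·0.4051 = 29.60 g (target 29.60 g)
  SiO2: 45.25·0.6375 + 154.2·0.9949 + 18.15·0.3273 = 188.2 g (target 188.2 g)
Consistency of the glass mass: Σ batch − LOI loss = 250.0 g (oxide target masses add up to 250.0 g; against the stated basis, 250.0 g — a pure rounding effect).
Whole-batch sum: Σ batch = 292.4 g; Σ batch·LOI gives LOI loss = 42.45 g; the yield ratio, glass ÷ batch: 85.48%.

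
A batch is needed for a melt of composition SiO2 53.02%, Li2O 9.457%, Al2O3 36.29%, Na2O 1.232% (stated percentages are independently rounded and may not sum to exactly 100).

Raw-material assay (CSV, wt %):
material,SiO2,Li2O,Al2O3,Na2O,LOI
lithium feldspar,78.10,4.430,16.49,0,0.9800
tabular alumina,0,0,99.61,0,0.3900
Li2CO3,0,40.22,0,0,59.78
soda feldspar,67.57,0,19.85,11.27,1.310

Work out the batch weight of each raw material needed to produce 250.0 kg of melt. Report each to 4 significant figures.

Batch per 250.0 kg melt:
  lithium feldspar: 146.1 kg
  tabular alumina: 61.45 kg
  Li2CO3: 42.69 kg
  soda feldspar: 27.33 kg
Total batch = 277.6 kg; LOI loss = 27.55 kg; yield = 90.07%

Values along the way appear, rounded to 4 significant figures, when written out; all internal work holds exact precision end to end — each reported value takes a single rounding. Derived quantities, which include totals, LOI, the yield, glass mass, four oxide percentages, are carried in full float precision, exactly as printed in the problem or the answer, using the weight values on 250.0 kg of glass.
Target masses of each oxide per 250.0 kg melt:
  SiO2: 53.02% × 250.0 = 132.6 kg
  Li2O: 9.457% × 250.0 = 23.64 kg
  Al2O3: 36.29% × 250.0 = 90.72 kg
  Na2O: 1.232% × 250.0 = 3.080 kg
A balance pass over the oxides, on the weights just shown, under the basis named above (summed amounts equal target values inside rounding margins):
  SiO2: 146.1·0.7810 + 27.33·0.6757 = 132.6 kg (target 132.6 kg)
  Li2O: 146.1·0.04430 + 42.69·0.4022 = 23.64 kg (target 23.64 kg)
  Al2O3: 146.1·0.1649 + 61.45·0.9961 + 27.33·0.1985 = 90.73 kg (target 90.72 kg)
  Na2O: 27.33·0.1127 = 3.080 kg (target 3.080 kg)
Glass-mass closure: whole batch net of LOI = 250.0 kg (summing oxide targets gives 250.0 kg; against the stated basis, 250.0 kg — rounding explains the deltas).
Summing the batch: Σ batch = 277.6 kg; ignition loss, Σ(batch × LOI) = 27.55 kg; the yield ratio, glass ÷ batch: 90.07%.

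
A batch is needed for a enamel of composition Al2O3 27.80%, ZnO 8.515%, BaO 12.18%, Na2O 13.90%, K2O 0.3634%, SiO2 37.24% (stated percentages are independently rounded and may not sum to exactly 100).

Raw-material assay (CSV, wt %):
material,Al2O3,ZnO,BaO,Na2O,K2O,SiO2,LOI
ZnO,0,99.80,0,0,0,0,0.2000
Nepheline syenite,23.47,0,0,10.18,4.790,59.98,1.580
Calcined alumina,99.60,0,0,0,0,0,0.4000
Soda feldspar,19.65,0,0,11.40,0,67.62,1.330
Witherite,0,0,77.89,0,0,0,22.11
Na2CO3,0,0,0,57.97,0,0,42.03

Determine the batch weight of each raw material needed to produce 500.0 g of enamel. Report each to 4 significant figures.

Batch per 500.0 g enamel:
  ZnO: 42.66 g
  Nepheline syenite: 37.93 g
  Calcined alumina: 82.93 g
  Soda feldspar: 241.7 g
  Witherite: 78.19 g
  Na2CO3: 65.69 g
Total batch = 549.1 g; LOI loss = 49.13 g; yield = 91.05%

In-progress results are printed rounded to four significant figures within the worked lines — all arithmetic carries full precision at all times — a single rounding completes each reported value. Derived quantities (the six compositions, totals, yield, LOI, net glass mass) are recomputed from the batch weights per 500.0 g of glass at exact precision as quoted within the question or the answer.
Oxide-by-oxide targets in 500.0 g enamel:
  Al2O3: 27.80% × 500.0 = 139.0 g
  ZnO: 8.515% × 500.0 = 42.58 g
  BaO: 12.18% × 500.0 = 60.90 g
  Na2O: 13.90% × 500.0 = 69.50 g
  K2O: 0.3634% × 500.0 = 1.817 g
  SiO2: 37.24% × 500.0 = 186.2 g
Mass-balance tally per oxide given the weights on record, under the basis named above (delivered sums recover each target net of answer rounding effects):
  Al2O3: 37.93·0.2347 + 82.93·0.9960 + 241.7·0.1965 = 139.0 g (target 139.0 g)
  ZnO: 42.66·0.9980 = 42.57 g (target 42.58 g)
  BaO: 78.19·0.7789 = 60.90 g (target 60.90 g)
  Na2O: 37.93·0.1018 + 241.7·0.1140 + 65.69·0.5797 = 69.50 g (target 69.50 g)
  K2O: 37.93·0.04790 = 1.817 g (target 1.817 g)
  SiO2: 37.93·0.5998 + 241.7·0.6762 = 186.2 g (target 186.2 g)
Mass balance on the glass: batch Σ − ignition loss = 500.0 g (the targets, summed, come to 500.0 g; against the stated basis, 500.0 g — differing by rounding only).
Total batch = Σ batch = 549.1 g; loss to ignition Σ batch·LOI = 49.13 g; yield: glass divided by total = 91.05%.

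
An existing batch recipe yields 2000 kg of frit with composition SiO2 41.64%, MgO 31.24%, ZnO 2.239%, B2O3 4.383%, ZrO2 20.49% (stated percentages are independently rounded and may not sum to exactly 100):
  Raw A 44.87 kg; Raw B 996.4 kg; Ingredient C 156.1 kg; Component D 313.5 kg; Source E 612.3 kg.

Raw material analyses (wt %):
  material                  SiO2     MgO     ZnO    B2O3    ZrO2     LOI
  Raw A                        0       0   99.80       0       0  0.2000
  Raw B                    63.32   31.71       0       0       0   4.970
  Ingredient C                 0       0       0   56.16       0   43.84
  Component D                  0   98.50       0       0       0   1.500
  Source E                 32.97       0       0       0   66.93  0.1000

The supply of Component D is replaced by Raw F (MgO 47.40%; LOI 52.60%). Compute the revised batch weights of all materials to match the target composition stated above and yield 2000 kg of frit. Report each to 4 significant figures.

Full float precision is carried in every operation. Values along the way are printed rounded to 4 significant digits at each printed step; a single rounding finalizes each reported result. The derived quantities are re-derived in full precision (the totals, net glass mass, the yield, LOI, five oxide percentages) starting from the weights per 2000 kg of glass, as set out in the problem or the answer.
Per-oxide target masses for 2000 kg frit:
  SiO2: 41.64% × 2000 = 832.8 kg
  MgO: 31.24% × 2000 = 624.8 kg
  ZnO: 2.239% × 2000 = 44.78 kg
  B2O3: 4.383% × 2000 = 87.66 kg
  ZrO2: 20.49% × 2000 = 409.8 kg
Mass-balance tally per oxide from the weights as reported, for the quoted basis mass (each sum matches its target mass inside rounding margins):
  SiO2: 996.4·0.6332 + 612.3·0.3297 = 832.8 kg (target 832.8 kg)
  MgO: 996.4·0.3171 + 651.6·0.4740 = 624.8 kg (target 624.8 kg)
  ZnO: 44.87·0.9980 = 44.78 kg (target 44.78 kg)
  B2O3: 156.1·0.5616 = 87.67 kg (target 87.66 kg)
  ZrO2: 612.3·0.6693 = 409.8 kg (target 409.8 kg)
Glass-mass sanity pass: whole batch net of LOI = 2000 kg (targets for the oxides total 2000 kg; the stated basis being 2000 kg — a pure rounding effect).
Total batch = Σ batch = 2461 kg; loss to ignition Σ batch·LOI = 461.4 kg; glass ÷ batch gives a yield of 81.25%.

Revised batch per 2000 kg frit:
  Raw A: 44.87 kg
  Raw B: 996.4 kg
  Ingredient C: 156.1 kg
  Raw F: 651.6 kg
  Source E: 612.3 kg
Total batch = 2461 kg; LOI loss = 461.4 kg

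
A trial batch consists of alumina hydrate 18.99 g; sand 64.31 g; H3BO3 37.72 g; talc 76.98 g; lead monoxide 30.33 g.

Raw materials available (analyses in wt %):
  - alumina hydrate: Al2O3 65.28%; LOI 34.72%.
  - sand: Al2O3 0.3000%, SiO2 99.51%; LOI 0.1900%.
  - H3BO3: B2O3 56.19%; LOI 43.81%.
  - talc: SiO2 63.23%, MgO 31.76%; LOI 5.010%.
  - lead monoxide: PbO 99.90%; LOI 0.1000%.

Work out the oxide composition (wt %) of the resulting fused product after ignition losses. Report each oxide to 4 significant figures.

Glass mass = 201.2 g (batch 228.3 − LOI 27.13).
Composition: B2O3 10.53%, Al2O3 6.257%, PbO 15.06%, SiO2 56.00%, MgO 12.15%

Values along the way are displayed with 4-significant-figure rounding at each printed step. The whole derivation holds full precision in every operation; every reported value is rounded just once; all derived quantities are rebuilt at exact precision (the totals, net glass mass, the yield, LOI, the five compositions) starting from the weights on 201.2 g of glass as given in the problem or the answer.
Mass of each oxide from the mix:
  B2O3: 37.72·0.5619 = 21.19 g
  Al2O3: 18.99·0.6528 + 64.31·0.003000 = 12.59 g
  PbO: 30.33·0.9990 = 30.30 g
  SiO2: 64.31·0.9951 + 76.98·0.6323 = 112.7 g
  MgO: 76.98·0.3176 = 24.45 g
LOI: 18.99·0.3472 + 64.31·0.001900 + 37.72·0.4381 + 76.98·0.05010 + 30.33·0.001000 = 27.13 g
The glass mass, total less LOI, = 228.3 − 27.13 = 201.2 g (= the summed oxide contributions)
oxide / glass × 100 gives the wt %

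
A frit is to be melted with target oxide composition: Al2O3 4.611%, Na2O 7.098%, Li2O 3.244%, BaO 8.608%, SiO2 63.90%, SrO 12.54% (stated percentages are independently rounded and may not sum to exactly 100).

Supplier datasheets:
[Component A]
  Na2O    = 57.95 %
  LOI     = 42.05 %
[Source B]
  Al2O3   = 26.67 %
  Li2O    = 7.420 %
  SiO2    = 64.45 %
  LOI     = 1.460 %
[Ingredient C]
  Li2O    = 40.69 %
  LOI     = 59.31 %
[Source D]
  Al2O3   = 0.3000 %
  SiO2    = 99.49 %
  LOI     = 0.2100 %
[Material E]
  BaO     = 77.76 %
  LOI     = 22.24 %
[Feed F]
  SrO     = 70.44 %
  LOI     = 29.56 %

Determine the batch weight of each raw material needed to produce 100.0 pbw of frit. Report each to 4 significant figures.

Batch per 100.0 pbw frit:
  Component A: 12.25 pbw
  Source B: 16.69 pbw
  Ingredient C: 4.929 pbw
  Source D: 53.42 pbw
  Material E: 11.07 pbw
  Feed F: 17.80 pbw
Total batch = 116.2 pbw; LOI loss = 16.15 pbw; yield = 86.09%

Intermediates are printed, rounded to 4 significant figures, on the page — every computation keeps full precision throughout; every reported value sees exactly one rounding. The derived quantities (totals, net glass mass, the six compositions, the yield, LOI) are recomputed at full float precision starting from the weights per 100.0 pbw of glass precisely as stated by the problem or the answer.
Oxide-by-oxide targets in 100.0 pbw frit:
  Al2O3: 4.611% × 100.0 = 4.611 pbw
  Na2O: 7.098% × 100.0 = 7.098 pbw
  Li2O: 3.244% × 100.0 = 3.244 pbw
  BaO: 8.608% × 100.0 = 8.608 pbw
  SiO2: 63.90% × 100.0 = 63.90 pbw
  SrO: 12.54% × 100.0 = 12.54 pbw
Oxide-by-oxide audit on the weights just shown, under the basis named above (summed amounts equal target values exact up to rounding of places):
  Al2O3: 16.69·0.2667 + 53.42·0.003000 = 4.611 pbw (target 4.611 pbw)
  Na2O: 12.25·0.5795 = 7.099 pbw (target 7.098 pbw)
  Li2O: 16.69·0.07420 + 4.929·0.4069 = 3.244 pbw (target 3.244 pbw)
  BaO: 11.07·0.7776 = 8.608 pbw (target 8.608 pbw)
  SiO2: 16.69·0.6445 + 53.42·0.9949 = 63.90 pbw (target 63.90 pbw)
  SrO: 17.80·0.7044 = 12.54 pbw (target 12.54 pbw)
Auditing the glass mass value: batch total minus LOI = 100.0 pbw (the targets, summed, come to 100.0 pbw; stated basis 100.0 pbw — any gap is answer rounding).
Total batch = Σ batch = 116.2 pbw; loss to ignition Σ batch·LOI = 16.15 pbw; yield: glass divided by total = 86.09%.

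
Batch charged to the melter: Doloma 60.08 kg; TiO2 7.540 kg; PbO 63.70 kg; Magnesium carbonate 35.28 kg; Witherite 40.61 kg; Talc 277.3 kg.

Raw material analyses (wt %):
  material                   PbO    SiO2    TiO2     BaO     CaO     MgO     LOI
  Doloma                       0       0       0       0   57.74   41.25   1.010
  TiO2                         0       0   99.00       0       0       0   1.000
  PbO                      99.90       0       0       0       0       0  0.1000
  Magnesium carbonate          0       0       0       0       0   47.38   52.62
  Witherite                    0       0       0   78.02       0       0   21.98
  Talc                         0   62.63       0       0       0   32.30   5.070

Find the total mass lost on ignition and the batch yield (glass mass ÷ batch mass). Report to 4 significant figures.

Each numeric step holds full float precision throughout. Rounding to four significant digits governs each mid-chain value as displayed — exactly one rounding is applied to each reported value; the derived quantities (the six compositions, the totals, ignition loss, net glass mass, yield) are rebuilt in full float precision using the weight values on 442.2 kg of glass, as set out in the question or the answer.
Per-material ignition loss:
  Doloma: 60.08 × 0.01010 = 0.6068 kg
  TiO2: 7.540 × 0.01000 = 0.07540 kg
  PbO: 63.70 × 0.001000 = 0.06370 kg
  Magnesium carbonate: 35.28 × 0.5262 = 18.56 kg
  Witherite: 40.61 × 0.2198 = 8.926 kg
  Talc: 277.3 × 0.05070 = 14.06 kg
Total LOI = 42.30 kg
Glass = batch − LOI = 484.5 − 42.30 = 442.2 kg

LOI loss = 42.30 kg; glass = 442.2 kg; yield = 91.27%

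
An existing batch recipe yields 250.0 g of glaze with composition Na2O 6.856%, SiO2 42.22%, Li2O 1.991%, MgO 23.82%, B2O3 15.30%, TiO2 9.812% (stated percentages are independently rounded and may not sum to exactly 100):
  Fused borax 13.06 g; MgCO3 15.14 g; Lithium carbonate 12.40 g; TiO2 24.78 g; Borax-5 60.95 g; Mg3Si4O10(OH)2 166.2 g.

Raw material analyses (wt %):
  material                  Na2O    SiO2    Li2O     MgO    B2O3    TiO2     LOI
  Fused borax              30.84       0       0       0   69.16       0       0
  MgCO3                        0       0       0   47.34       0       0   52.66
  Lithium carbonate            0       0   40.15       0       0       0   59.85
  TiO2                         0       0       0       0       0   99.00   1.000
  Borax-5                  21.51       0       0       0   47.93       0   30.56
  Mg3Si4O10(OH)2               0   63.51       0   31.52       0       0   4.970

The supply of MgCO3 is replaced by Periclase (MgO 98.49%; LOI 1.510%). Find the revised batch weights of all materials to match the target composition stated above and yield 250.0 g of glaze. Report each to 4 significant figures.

The whole derivation maintains full float precision through the solve — working values appear, with 4-significant-digit rounding, when written out; each reported value receives exactly one rounding; the derived quantities are re-derived from the weighed amounts at 250.0 g of glass at full precision (six oxide percentages, the totals, yield, glass mass, ignition loss) exactly as printed in question or answer.
Oxide mass targets, per 250.0 g glaze:
  Na2O: 6.856% × 250.0 = 17.14 g
  SiO2: 42.22% × 250.0 = 105.6 g
  Li2O: 1.991% × 250.0 = 4.978 g
  MgO: 23.82% × 250.0 = 59.55 g
  B2O3: 15.30% × 250.0 = 38.25 g
  TiO2: 9.812% × 250.0 = 24.53 g
Verifying the oxide balance using the reported weights, for the quoted basis mass (oxide sums agree with the targets inside rounding margins):
  Na2O: 13.06·0.3084 + 60.95·0.2151 = 17.14 g (target 17.14 g)
  SiO2: 166.2·0.6351 = 105.6 g (target 105.6 g)
  Li2O: 12.40·0.4015 = 4.979 g (target 4.978 g)
  MgO: 7.275·0.9849 + 166.2·0.3152 = 59.55 g (target 59.55 g)
  B2O3: 13.06·0.6916 + 60.95·0.4793 = 38.25 g (target 38.25 g)
  TiO2: 24.78·0.9900 = 24.53 g (target 24.53 g)
Glass mass check: total batch − LOI = 250.0 g (per-oxide target masses sum to 250.0 g; versus the stated basis of 250.0 g — differing by rounding only).
Total batch = Σ batch = 284.7 g; ignition loss, Σ(batch × LOI) = 34.67 g; as yield: glass ÷ batch → 87.82%.

Revised batch per 250.0 g glaze:
  Fused borax: 13.06 g
  Periclase: 7.275 g
  Lithium carbonate: 12.40 g
  TiO2: 24.78 g
  Borax-5: 60.95 g
  Mg3Si4O10(OH)2: 166.2 g
Total batch = 284.7 g; LOI loss = 34.67 g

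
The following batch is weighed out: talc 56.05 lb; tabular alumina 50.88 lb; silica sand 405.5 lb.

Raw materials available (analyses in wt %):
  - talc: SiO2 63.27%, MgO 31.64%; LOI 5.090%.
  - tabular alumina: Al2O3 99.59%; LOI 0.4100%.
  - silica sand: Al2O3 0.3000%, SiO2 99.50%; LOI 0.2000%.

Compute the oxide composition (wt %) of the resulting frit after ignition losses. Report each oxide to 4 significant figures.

Glass mass = 508.6 lb (batch 512.4 − LOI 3.873).
Composition: Al2O3 10.20%, SiO2 86.31%, MgO 3.487%

Full float precision is maintained from first step to last. Working values are displayed, with 4-significant-digit rounding, as written; every reported result takes just one rounding; derived quantities (net glass mass, LOI, three oxide percentages, yield, the totals) are re-derived using the weight values on 508.6 lb of glass in full precision as quoted within either problem or answer.
Delivered oxide masses:
  Al2O3: 50.88·0.9959 + 405.5·0.003000 = 51.89 lb
  SiO2: 56.05·0.6327 + 405.5·0.9950 = 438.9 lb
  MgO: 56.05·0.3164 = 17.73 lb
LOI: 56.05·0.05090 + 50.88·0.004100 + 405.5·0.002000 = 3.873 lb
Resulting glass, batch − LOI: 512.4 − 3.873 = 508.6 lb (the oxide masses sum to this)
percent by weight: oxide/glass ×100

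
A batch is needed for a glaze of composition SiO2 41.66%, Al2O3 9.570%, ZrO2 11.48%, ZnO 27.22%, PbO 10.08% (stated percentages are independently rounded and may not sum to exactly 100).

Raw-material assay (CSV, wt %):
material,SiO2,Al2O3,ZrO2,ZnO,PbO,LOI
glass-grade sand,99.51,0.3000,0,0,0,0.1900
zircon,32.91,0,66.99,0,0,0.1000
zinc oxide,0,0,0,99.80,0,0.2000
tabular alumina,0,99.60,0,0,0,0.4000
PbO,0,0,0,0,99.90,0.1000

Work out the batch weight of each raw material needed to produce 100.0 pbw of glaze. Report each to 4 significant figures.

Working values are displayed rounded to 4 significant digits; full precision is maintained in all steps; exactly one rounding goes into each reported number — all derived quantities (the five compositions, LOI, net glass mass, the yield, totals) are recomputed starting from the weights per 100.0 pbw of glass at full float precision as written in question or answer.
Oxide mass targets, per 100.0 pbw glaze:
  SiO2: 41.66% × 100.0 = 41.66 pbw
  Al2O3: 9.570% × 100.0 = 9.570 pbw
  ZrO2: 11.48% × 100.0 = 11.48 pbw
  ZnO: 27.22% × 100.0 = 27.22 pbw
  PbO: 10.08% × 100.0 = 10.08 pbw
Checking each oxide sum applying the batch weights above, at the basis given (target by target, the sums agree once rounding is allowed for):
  SiO2: 36.20·0.9951 + 17.14·0.3291 = 41.66 pbw (target 41.66 pbw)
  Al2O3: 36.20·0.003000 + 9.499·0.9960 = 9.570 pbw (target 9.570 pbw)
  ZrO2: 17.14·0.6699 = 11.48 pbw (target 11.48 pbw)
  ZnO: 27.27·0.9980 = 27.22 pbw (target 27.22 pbw)
  PbO: 10.09·0.9990 = 10.08 pbw (target 10.08 pbw)
Auditing the glass mass value: batch total minus LOI = 100.0 pbw (the targets, summed, come to 100.0 pbw; against the stated basis, 100.0 pbw — gaps are rounding artifacts).
Summing the batch: Σ batch = 100.2 pbw; ignition loss, Σ(batch × LOI) = 0.1885 pbw; yield: glass divided by total = 99.81%.

Batch per 100.0 pbw glaze:
  glass-grade sand: 36.20 pbw
  zircon: 17.14 pbw
  zinc oxide: 27.27 pbw
  tabular alumina: 9.499 pbw
  PbO: 10.09 pbw
Total batch = 100.2 pbw; LOI loss = 0.1885 pbw; yield = 99.81%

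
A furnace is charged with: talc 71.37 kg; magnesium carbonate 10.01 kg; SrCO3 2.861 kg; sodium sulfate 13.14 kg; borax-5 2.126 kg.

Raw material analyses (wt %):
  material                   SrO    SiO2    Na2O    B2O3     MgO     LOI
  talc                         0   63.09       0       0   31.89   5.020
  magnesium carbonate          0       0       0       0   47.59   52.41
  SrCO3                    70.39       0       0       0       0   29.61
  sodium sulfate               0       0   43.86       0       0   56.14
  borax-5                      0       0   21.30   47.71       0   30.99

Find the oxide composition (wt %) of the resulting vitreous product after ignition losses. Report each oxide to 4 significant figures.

Intermediates are shown, rounded to 4 significant digits, in the printout — each numeric step maintains full precision at every stage; each reported number is rounded only once — the derived quantities are carried from the batch weights on 81.80 kg of glass at full precision (LOI, yield, net glass mass, totals, the five compositions) as set out in either problem or answer.
Oxide masses out of the charge:
  SrO: 2.861·0.7039 = 2.014 kg
  SiO2: 71.37·0.6309 = 45.03 kg
  Na2O: 13.14·0.4386 + 2.126·0.2130 = 6.216 kg
  B2O3: 2.126·0.4771 = 1.014 kg
  MgO: 71.37·0.3189 + 10.01·0.4759 = 27.52 kg
LOI: 71.37·0.05020 + 10.01·0.5241 + 2.861·0.2961 + 13.14·0.5614 + 2.126·0.3099 = 17.71 kg
Resulting glass, batch − LOI: 99.51 − 17.71 = 81.80 kg (= the summed oxide contributions)
wt % = oxide mass / glass mass × 100

Glass mass = 81.80 kg (batch 99.51 − LOI 17.71).
Composition: SrO 2.462%, SiO2 55.05%, Na2O 7.600%, B2O3 1.240%, MgO 33.65%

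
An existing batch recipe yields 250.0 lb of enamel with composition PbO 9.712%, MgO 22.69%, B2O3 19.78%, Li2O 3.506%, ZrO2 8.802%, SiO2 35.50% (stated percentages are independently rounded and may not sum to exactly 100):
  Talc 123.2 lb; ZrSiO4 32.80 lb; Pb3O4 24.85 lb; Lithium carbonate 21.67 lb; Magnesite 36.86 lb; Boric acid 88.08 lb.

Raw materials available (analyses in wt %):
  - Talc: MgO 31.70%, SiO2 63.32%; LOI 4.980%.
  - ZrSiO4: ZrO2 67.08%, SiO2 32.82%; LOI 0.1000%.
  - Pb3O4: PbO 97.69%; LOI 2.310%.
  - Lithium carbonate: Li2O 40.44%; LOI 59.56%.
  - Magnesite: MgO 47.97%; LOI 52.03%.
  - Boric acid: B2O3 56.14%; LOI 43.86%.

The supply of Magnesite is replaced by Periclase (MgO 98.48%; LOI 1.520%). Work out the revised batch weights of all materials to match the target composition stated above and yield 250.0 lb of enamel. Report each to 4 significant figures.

Revised batch per 250.0 lb enamel:
  Talc: 123.2 lb
  ZrSiO4: 32.80 lb
  Pb3O4: 24.85 lb
  Lithium carbonate: 21.67 lb
  Periclase: 17.96 lb
  Boric acid: 88.08 lb
Total batch = 308.6 lb; LOI loss = 58.55 lb

The intermediate values are displayed with 4-significant-figure rounding alongside each step — all internal work keeps exact precision at each step; exactly one rounding is applied to each reported value; all derived quantities are computed in exact precision (the six compositions, ignition loss, yield, glass mass, the totals) from the weighed amounts per 250.0 lb of glass as set out in question or answer.
Target oxide masses per 250.0 lb enamel:
  PbO: 9.712% × 250.0 = 24.28 lb
  MgO: 22.69% × 250.0 = 56.72 lb
  B2O3: 19.78% × 250.0 = 49.45 lb
  Li2O: 3.506% × 250.0 = 8.765 lb
  ZrO2: 8.802% × 250.0 = 22.00 lb
  SiO2: 35.50% × 250.0 = 88.75 lb
Oxide-by-oxide audit from the weights as reported, for the quoted basis mass (delivered sums recover each target once rounding is allowed for):
  PbO: 24.85·0.9769 = 24.28 lb (target 24.28 lb)
  MgO: 123.2·0.3170 + 17.96·0.9848 = 56.74 lb (target 56.72 lb)
  B2O3: 88.08·0.5614 = 49.45 lb (target 49.45 lb)
  Li2O: 21.67·0.4044 = 8.763 lb (target 8.765 lb)
  ZrO2: 32.80·0.6708 = 22.00 lb (target 22.00 lb)
  SiO2: 123.2·0.6332 + 32.80·0.3282 = 88.78 lb (target 88.75 lb)
Auditing the glass mass value: batch total minus LOI = 250.0 lb (oxide target masses add up to 250.0 lb; with the basis standing at 250.0 lb — any gap is answer rounding).
Batch total: Σ batch = 308.6 lb; ignition loss, Σ(batch × LOI) = 58.55 lb; yield, glass over the total, = 81.02%.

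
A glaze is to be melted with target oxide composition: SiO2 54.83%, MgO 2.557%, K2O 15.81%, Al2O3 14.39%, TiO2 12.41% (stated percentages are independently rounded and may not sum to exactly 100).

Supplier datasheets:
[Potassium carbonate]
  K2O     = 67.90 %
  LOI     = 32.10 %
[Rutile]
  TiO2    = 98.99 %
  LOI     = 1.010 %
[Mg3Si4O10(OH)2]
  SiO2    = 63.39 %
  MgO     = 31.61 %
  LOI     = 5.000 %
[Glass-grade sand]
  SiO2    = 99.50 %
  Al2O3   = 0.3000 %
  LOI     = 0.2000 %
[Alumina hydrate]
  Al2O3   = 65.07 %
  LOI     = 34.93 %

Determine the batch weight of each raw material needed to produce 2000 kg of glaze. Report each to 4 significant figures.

Working values are displayed rounded off to 4 significant figures at each printed step — all arithmetic keeps full precision at each step; exactly one rounding lands on each reported result — all derived quantities are rebuilt at full precision (glass mass, yield, five oxide percentages, the totals, ignition loss) starting from the weights for 2000 kg of glass, as quoted within the problem or the answer.
Oxide-by-oxide targets in 2000 kg glaze:
  SiO2: 54.83% × 2000 = 1097 kg
  MgO: 2.557% × 2000 = 51.14 kg
  K2O: 15.81% × 2000 = 316.2 kg
  Al2O3: 14.39% × 2000 = 287.8 kg
  TiO2: 12.41% × 2000 = 248.2 kg
Balance tally, oxide-wise, using the reported weights, versus the basis set out (oxide sums agree with the targets modulo rounding of the values):
  SiO2: 161.8·0.6339 + 999.0·0.9950 = 1097 kg (target 1097 kg)
  MgO: 161.8·0.3161 = 51.14 kg (target 51.14 kg)
  K2O: 465.7·0.6790 = 316.2 kg (target 316.2 kg)
  Al2O3: 999.0·0.003000 + 437.7·0.6507 = 287.8 kg (target 287.8 kg)
  TiO2: 250.7·0.9899 = 248.2 kg (target 248.2 kg)
Glass-mass sanity pass: Σ batch − LOI loss = 2000 kg (the targets, summed, come to 2000 kg; against the stated basis, 2000 kg — a pure rounding effect).
Whole-batch sum: Σ batch = 2315 kg; LOI removed, Σ of batch·LOI: 315.0 kg; yield: glass divided by total = 86.39%.

Batch per 2000 kg glaze:
  Potassium carbonate: 465.7 kg
  Rutile: 250.7 kg
  Mg3Si4O10(OH)2: 161.8 kg
  Glass-grade sand: 999.0 kg
  Alumina hydrate: 437.7 kg
Total batch = 2315 kg; LOI loss = 315.0 kg; yield = 86.39%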